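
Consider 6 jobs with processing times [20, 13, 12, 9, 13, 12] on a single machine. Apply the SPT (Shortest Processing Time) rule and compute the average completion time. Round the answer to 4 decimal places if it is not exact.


Sort jobs by processing time (SPT order): [9, 12, 12, 13, 13, 20]
Compute completion times sequentially:
  Job 1: processing = 9, completes at 9
  Job 2: processing = 12, completes at 21
  Job 3: processing = 12, completes at 33
  Job 4: processing = 13, completes at 46
  Job 5: processing = 13, completes at 59
  Job 6: processing = 20, completes at 79
Sum of completion times = 247
Average completion time = 247/6 = 41.1667

41.1667


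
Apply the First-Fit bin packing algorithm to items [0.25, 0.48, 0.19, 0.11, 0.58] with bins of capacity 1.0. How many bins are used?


Place items sequentially using First-Fit:
  Item 0.25 -> new Bin 1
  Item 0.48 -> Bin 1 (now 0.73)
  Item 0.19 -> Bin 1 (now 0.92)
  Item 0.11 -> new Bin 2
  Item 0.58 -> Bin 2 (now 0.69)
Total bins used = 2

2


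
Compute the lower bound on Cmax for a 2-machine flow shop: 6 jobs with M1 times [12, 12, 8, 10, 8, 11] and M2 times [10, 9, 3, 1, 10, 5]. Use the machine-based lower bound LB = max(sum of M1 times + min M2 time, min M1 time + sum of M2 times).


LB1 = sum(M1 times) + min(M2 times) = 61 + 1 = 62
LB2 = min(M1 times) + sum(M2 times) = 8 + 38 = 46
Lower bound = max(LB1, LB2) = max(62, 46) = 62

62


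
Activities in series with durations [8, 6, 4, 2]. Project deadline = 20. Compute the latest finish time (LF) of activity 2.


LF(activity 2) = deadline - sum of successor durations
Successors: activities 3 through 4 with durations [4, 2]
Sum of successor durations = 6
LF = 20 - 6 = 14

14


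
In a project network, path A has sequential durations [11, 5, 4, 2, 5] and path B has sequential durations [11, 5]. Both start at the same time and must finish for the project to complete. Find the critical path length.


Path A total = 11 + 5 + 4 + 2 + 5 = 27
Path B total = 11 + 5 = 16
Critical path = longest path = max(27, 16) = 27

27


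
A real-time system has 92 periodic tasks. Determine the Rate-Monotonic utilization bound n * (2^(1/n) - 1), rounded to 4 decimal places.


Compute 2^(1/92) = 1.0075626620
Subtract 1: 1.0075626620 - 1 = 0.0075626620
Multiply by n: 92 * 0.0075626620 = 0.6957649040
Round to 4 dp: 0.6958

0.6958


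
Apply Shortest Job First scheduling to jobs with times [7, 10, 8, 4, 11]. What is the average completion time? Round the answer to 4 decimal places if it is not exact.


SJF order (ascending): [4, 7, 8, 10, 11]
Completion times:
  Job 1: burst=4, C=4
  Job 2: burst=7, C=11
  Job 3: burst=8, C=19
  Job 4: burst=10, C=29
  Job 5: burst=11, C=40
Average completion = 103/5 = 20.6

20.6


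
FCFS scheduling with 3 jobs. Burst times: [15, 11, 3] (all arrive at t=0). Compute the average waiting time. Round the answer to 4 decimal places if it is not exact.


FCFS order (as given): [15, 11, 3]
Waiting times:
  Job 1: wait = 0
  Job 2: wait = 15
  Job 3: wait = 26
Sum of waiting times = 41
Average waiting time = 41/3 = 13.6667

13.6667


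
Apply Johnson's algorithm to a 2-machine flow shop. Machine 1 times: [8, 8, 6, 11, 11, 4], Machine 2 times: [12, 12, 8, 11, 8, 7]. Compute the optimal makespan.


Apply Johnson's rule:
  Group 1 (a <= b): [(6, 4, 7), (3, 6, 8), (1, 8, 12), (2, 8, 12), (4, 11, 11)]
  Group 2 (a > b): [(5, 11, 8)]
Optimal job order: [6, 3, 1, 2, 4, 5]
Schedule:
  Job 6: M1 done at 4, M2 done at 11
  Job 3: M1 done at 10, M2 done at 19
  Job 1: M1 done at 18, M2 done at 31
  Job 2: M1 done at 26, M2 done at 43
  Job 4: M1 done at 37, M2 done at 54
  Job 5: M1 done at 48, M2 done at 62
Makespan = 62

62


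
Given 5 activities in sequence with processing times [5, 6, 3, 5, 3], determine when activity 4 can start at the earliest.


Activity 4 starts after activities 1 through 3 complete.
Predecessor durations: [5, 6, 3]
ES = 5 + 6 + 3 = 14

14


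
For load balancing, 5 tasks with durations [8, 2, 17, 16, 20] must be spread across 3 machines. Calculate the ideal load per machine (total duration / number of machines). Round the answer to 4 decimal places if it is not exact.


Total processing time = 8 + 2 + 17 + 16 + 20 = 63
Number of machines = 3
Ideal balanced load = 63 / 3 = 21.0

21.0


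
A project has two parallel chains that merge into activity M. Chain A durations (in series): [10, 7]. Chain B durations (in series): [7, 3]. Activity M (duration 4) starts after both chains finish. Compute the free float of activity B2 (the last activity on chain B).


ES(B2) = sum of predecessors on chain B = 7
EF(B2) = ES + duration = 7 + 3 = 10
Successor of B2 is M. ES(M) = max(sum(A), sum(B)) = max(17, 10) = 17
Free float = ES(successor) - EF(current) = 17 - 10 = 7

7


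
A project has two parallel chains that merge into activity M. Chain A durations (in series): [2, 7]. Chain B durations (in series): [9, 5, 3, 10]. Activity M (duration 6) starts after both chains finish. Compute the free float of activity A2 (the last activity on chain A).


ES(A2) = sum of predecessors on chain A = 2
EF(A2) = ES + duration = 2 + 7 = 9
Successor of A2 is M. ES(M) = max(sum(A), sum(B)) = max(9, 27) = 27
Free float = ES(successor) - EF(current) = 27 - 9 = 18

18


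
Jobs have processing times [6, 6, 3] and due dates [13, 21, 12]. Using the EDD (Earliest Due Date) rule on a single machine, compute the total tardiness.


Sort by due date (EDD order): [(3, 12), (6, 13), (6, 21)]
Compute completion times and tardiness:
  Job 1: p=3, d=12, C=3, tardiness=max(0,3-12)=0
  Job 2: p=6, d=13, C=9, tardiness=max(0,9-13)=0
  Job 3: p=6, d=21, C=15, tardiness=max(0,15-21)=0
Total tardiness = 0

0


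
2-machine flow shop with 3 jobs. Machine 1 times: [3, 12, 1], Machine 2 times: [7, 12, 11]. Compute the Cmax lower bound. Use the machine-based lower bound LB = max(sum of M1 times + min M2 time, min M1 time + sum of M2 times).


LB1 = sum(M1 times) + min(M2 times) = 16 + 7 = 23
LB2 = min(M1 times) + sum(M2 times) = 1 + 30 = 31
Lower bound = max(LB1, LB2) = max(23, 31) = 31

31


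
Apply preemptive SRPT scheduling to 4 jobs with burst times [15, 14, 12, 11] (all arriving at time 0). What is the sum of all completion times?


Since all jobs arrive at t=0, SRPT equals SPT ordering.
SPT order: [11, 12, 14, 15]
Completion times:
  Job 1: p=11, C=11
  Job 2: p=12, C=23
  Job 3: p=14, C=37
  Job 4: p=15, C=52
Total completion time = 11 + 23 + 37 + 52 = 123

123


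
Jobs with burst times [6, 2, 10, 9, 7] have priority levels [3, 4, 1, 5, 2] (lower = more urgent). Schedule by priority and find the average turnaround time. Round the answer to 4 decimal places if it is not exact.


Sort by priority (ascending = highest first):
Order: [(1, 10), (2, 7), (3, 6), (4, 2), (5, 9)]
Completion times:
  Priority 1, burst=10, C=10
  Priority 2, burst=7, C=17
  Priority 3, burst=6, C=23
  Priority 4, burst=2, C=25
  Priority 5, burst=9, C=34
Average turnaround = 109/5 = 21.8

21.8


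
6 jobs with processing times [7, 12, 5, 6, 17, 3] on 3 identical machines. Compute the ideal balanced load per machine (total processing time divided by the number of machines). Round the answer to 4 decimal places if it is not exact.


Total processing time = 7 + 12 + 5 + 6 + 17 + 3 = 50
Number of machines = 3
Ideal balanced load = 50 / 3 = 16.6667

16.6667


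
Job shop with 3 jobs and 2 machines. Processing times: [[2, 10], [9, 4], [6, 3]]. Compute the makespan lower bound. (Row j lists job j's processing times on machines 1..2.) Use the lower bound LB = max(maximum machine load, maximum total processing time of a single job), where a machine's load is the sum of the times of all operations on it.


Machine loads:
  Machine 1: 2 + 9 + 6 = 17
  Machine 2: 10 + 4 + 3 = 17
Max machine load = 17
Job totals:
  Job 1: 12
  Job 2: 13
  Job 3: 9
Max job total = 13
Lower bound = max(17, 13) = 17

17


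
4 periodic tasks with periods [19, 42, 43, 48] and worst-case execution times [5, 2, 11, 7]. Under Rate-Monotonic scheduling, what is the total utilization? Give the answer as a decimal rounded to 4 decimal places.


Compute individual utilizations (exact fractions):
  Task 1: C/T = 5/19 (approx. 0.2632)
  Task 2: C/T = 2/42 = 1/21 (approx. 0.0476)
  Task 3: C/T = 11/43 (approx. 0.2558)
  Task 4: C/T = 7/48 (approx. 0.1458)
Total utilization U = 5/19 + 1/21 + 11/43 + 7/48 = 195569/274512
Rounded to 4 decimal places: U = 0.7124
RM (Liu & Layland) bound for 4 tasks = 0.756828; compare with U = 195569/274512 (approx. 0.712424)
U <= bound, so schedulable by RM sufficient condition.

0.7124


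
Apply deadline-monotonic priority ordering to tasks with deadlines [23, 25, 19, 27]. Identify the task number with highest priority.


Sort tasks by relative deadline (ascending):
  Task 3: deadline = 19
  Task 1: deadline = 23
  Task 2: deadline = 25
  Task 4: deadline = 27
Priority order (highest first): [3, 1, 2, 4]
Highest priority task = 3

3


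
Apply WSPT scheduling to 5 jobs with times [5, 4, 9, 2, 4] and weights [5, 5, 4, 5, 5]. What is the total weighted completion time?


Compute p/w ratios and sort ascending (WSPT): [(2, 5), (4, 5), (4, 5), (5, 5), (9, 4)]
Compute weighted completion times:
  Job (p=2,w=5): C=2, w*C=5*2=10
  Job (p=4,w=5): C=6, w*C=5*6=30
  Job (p=4,w=5): C=10, w*C=5*10=50
  Job (p=5,w=5): C=15, w*C=5*15=75
  Job (p=9,w=4): C=24, w*C=4*24=96
Total weighted completion time = 261

261


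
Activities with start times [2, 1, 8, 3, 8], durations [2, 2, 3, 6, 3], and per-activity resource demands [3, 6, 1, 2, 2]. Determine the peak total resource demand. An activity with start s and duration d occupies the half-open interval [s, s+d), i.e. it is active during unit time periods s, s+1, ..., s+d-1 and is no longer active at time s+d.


Each activity i is active on [start_i, start_i + duration_i).
Compute total resource usage per time slot:
  t=0: active resources = [], total = 0
  t=1: active resources = [6], total = 6
  t=2: active resources = [3, 6], total = 9
  t=3: active resources = [3, 2], total = 5
  t=4: active resources = [2], total = 2
  t=5: active resources = [2], total = 2
  t=6: active resources = [2], total = 2
  t=7: active resources = [2], total = 2
  t=8: active resources = [1, 2, 2], total = 5
  t=9: active resources = [1, 2], total = 3
  t=10: active resources = [1, 2], total = 3
Peak resource demand = 9

9


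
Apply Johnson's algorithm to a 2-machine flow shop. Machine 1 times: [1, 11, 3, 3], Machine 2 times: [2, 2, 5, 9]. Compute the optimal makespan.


Apply Johnson's rule:
  Group 1 (a <= b): [(1, 1, 2), (3, 3, 5), (4, 3, 9)]
  Group 2 (a > b): [(2, 11, 2)]
Optimal job order: [1, 3, 4, 2]
Schedule:
  Job 1: M1 done at 1, M2 done at 3
  Job 3: M1 done at 4, M2 done at 9
  Job 4: M1 done at 7, M2 done at 18
  Job 2: M1 done at 18, M2 done at 20
Makespan = 20

20


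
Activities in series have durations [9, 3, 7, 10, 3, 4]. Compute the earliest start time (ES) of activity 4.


Activity 4 starts after activities 1 through 3 complete.
Predecessor durations: [9, 3, 7]
ES = 9 + 3 + 7 = 19

19


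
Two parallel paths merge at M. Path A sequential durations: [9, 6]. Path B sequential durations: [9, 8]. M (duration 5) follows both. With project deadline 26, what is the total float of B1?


Forward pass: ES(B1) = sum of predecessors on chain B = 0
EF = ES + duration = 0 + 9 = 9
Backward pass: LF(M) = deadline = 26; LS(M) = 26 - 5 = 21
LF(B1) = LS(M) - sum(successors on chain B) = 21 - 8 = 13
LS = LF - duration = 13 - 9 = 4
Total float = LS - ES = 4 - 0 = 4

4


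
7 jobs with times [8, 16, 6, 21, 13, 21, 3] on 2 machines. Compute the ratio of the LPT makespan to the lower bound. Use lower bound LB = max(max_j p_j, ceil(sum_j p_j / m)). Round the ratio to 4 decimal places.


LPT order: [21, 21, 16, 13, 8, 6, 3]
Machine loads after assignment: [43, 45]
LPT makespan = 45
Lower bound = max(max_job, ceil(total/2)) = max(21, 44) = 44
Ratio = 45 / 44 = 1.0227

1.0227


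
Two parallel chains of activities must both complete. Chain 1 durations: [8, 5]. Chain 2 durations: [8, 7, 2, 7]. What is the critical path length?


Path A total = 8 + 5 = 13
Path B total = 8 + 7 + 2 + 7 = 24
Critical path = longest path = max(13, 24) = 24

24


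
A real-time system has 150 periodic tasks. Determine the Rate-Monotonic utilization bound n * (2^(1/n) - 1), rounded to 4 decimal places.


Compute 2^(1/150) = 1.0046316744
Subtract 1: 1.0046316744 - 1 = 0.0046316744
Multiply by n: 150 * 0.0046316744 = 0.6947511600
Round to 4 dp: 0.6948

0.6948


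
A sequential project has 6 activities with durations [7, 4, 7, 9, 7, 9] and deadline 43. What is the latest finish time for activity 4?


LF(activity 4) = deadline - sum of successor durations
Successors: activities 5 through 6 with durations [7, 9]
Sum of successor durations = 16
LF = 43 - 16 = 27

27


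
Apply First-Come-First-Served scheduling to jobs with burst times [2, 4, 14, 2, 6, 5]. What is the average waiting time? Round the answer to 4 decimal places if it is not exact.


FCFS order (as given): [2, 4, 14, 2, 6, 5]
Waiting times:
  Job 1: wait = 0
  Job 2: wait = 2
  Job 3: wait = 6
  Job 4: wait = 20
  Job 5: wait = 22
  Job 6: wait = 28
Sum of waiting times = 78
Average waiting time = 78/6 = 13.0

13.0


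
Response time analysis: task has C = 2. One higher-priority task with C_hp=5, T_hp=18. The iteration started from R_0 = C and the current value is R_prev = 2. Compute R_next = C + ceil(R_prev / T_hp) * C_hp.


R_next = C + ceil(R_prev / T_hp) * C_hp
ceil(2 / 18) = ceil(0.1111) = 1
Interference = 1 * 5 = 5
R_next = 2 + 5 = 7

7


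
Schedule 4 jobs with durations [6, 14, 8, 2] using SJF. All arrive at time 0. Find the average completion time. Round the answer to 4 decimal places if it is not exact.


SJF order (ascending): [2, 6, 8, 14]
Completion times:
  Job 1: burst=2, C=2
  Job 2: burst=6, C=8
  Job 3: burst=8, C=16
  Job 4: burst=14, C=30
Average completion = 56/4 = 14.0

14.0


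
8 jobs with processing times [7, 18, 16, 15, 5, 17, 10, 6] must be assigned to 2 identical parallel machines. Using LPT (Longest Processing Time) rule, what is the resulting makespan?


Sort jobs in decreasing order (LPT): [18, 17, 16, 15, 10, 7, 6, 5]
Assign each job to the least loaded machine:
  Machine 1: jobs [18, 15, 10, 5], load = 48
  Machine 2: jobs [17, 16, 7, 6], load = 46
Makespan = max load = 48

48


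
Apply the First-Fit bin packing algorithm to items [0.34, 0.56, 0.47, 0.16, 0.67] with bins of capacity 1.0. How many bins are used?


Place items sequentially using First-Fit:
  Item 0.34 -> new Bin 1
  Item 0.56 -> Bin 1 (now 0.9)
  Item 0.47 -> new Bin 2
  Item 0.16 -> Bin 2 (now 0.63)
  Item 0.67 -> new Bin 3
Total bins used = 3

3


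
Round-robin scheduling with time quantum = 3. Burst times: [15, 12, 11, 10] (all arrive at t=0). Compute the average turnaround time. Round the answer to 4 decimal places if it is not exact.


Time quantum = 3
Execution trace:
  J1 runs 3 units, time = 3
  J2 runs 3 units, time = 6
  J3 runs 3 units, time = 9
  J4 runs 3 units, time = 12
  J1 runs 3 units, time = 15
  J2 runs 3 units, time = 18
  J3 runs 3 units, time = 21
  J4 runs 3 units, time = 24
  J1 runs 3 units, time = 27
  J2 runs 3 units, time = 30
  J3 runs 3 units, time = 33
  J4 runs 3 units, time = 36
  J1 runs 3 units, time = 39
  J2 runs 3 units, time = 42
  J3 runs 2 units, time = 44
  J4 runs 1 units, time = 45
  J1 runs 3 units, time = 48
Finish times: [48, 42, 44, 45]
Average turnaround = 179/4 = 44.75

44.75


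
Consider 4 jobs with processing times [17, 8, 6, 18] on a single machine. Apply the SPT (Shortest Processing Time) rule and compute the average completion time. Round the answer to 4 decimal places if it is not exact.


Sort jobs by processing time (SPT order): [6, 8, 17, 18]
Compute completion times sequentially:
  Job 1: processing = 6, completes at 6
  Job 2: processing = 8, completes at 14
  Job 3: processing = 17, completes at 31
  Job 4: processing = 18, completes at 49
Sum of completion times = 100
Average completion time = 100/4 = 25.0

25.0


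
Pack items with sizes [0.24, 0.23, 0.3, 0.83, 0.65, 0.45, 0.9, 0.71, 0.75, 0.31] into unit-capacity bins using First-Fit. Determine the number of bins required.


Place items sequentially using First-Fit:
  Item 0.24 -> new Bin 1
  Item 0.23 -> Bin 1 (now 0.47)
  Item 0.3 -> Bin 1 (now 0.77)
  Item 0.83 -> new Bin 2
  Item 0.65 -> new Bin 3
  Item 0.45 -> new Bin 4
  Item 0.9 -> new Bin 5
  Item 0.71 -> new Bin 6
  Item 0.75 -> new Bin 7
  Item 0.31 -> Bin 3 (now 0.96)
Total bins used = 7

7


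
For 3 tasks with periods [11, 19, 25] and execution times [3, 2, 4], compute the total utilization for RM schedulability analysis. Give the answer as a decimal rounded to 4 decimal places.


Compute individual utilizations (exact fractions):
  Task 1: C/T = 3/11 (approx. 0.2727)
  Task 2: C/T = 2/19 (approx. 0.1053)
  Task 3: C/T = 4/25 (approx. 0.16)
Total utilization U = 3/11 + 2/19 + 4/25 = 2811/5225
Rounded to 4 decimal places: U = 0.5380
RM (Liu & Layland) bound for 3 tasks = 0.779763; compare with U = 2811/5225 (approx. 0.537990)
U <= bound, so schedulable by RM sufficient condition.

0.5380


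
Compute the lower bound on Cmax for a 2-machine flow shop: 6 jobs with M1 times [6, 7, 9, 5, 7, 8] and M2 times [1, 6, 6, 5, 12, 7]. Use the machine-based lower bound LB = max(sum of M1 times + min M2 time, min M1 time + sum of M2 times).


LB1 = sum(M1 times) + min(M2 times) = 42 + 1 = 43
LB2 = min(M1 times) + sum(M2 times) = 5 + 37 = 42
Lower bound = max(LB1, LB2) = max(43, 42) = 43

43


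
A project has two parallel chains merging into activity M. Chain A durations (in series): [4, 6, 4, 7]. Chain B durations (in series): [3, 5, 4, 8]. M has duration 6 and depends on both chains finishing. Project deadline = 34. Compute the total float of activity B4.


Forward pass: ES(B4) = sum of predecessors on chain B = 12
EF = ES + duration = 12 + 8 = 20
Backward pass: LF(M) = deadline = 34; LS(M) = 34 - 6 = 28
LF(B4) = LS(M) - sum(successors on chain B) = 28 - 0 = 28
LS = LF - duration = 28 - 8 = 20
Total float = LS - ES = 20 - 12 = 8

8


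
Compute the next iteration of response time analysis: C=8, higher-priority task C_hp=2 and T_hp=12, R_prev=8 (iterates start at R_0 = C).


R_next = C + ceil(R_prev / T_hp) * C_hp
ceil(8 / 12) = ceil(0.6667) = 1
Interference = 1 * 2 = 2
R_next = 8 + 2 = 10

10


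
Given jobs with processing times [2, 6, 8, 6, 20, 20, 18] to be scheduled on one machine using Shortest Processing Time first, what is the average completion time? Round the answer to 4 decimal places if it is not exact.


Sort jobs by processing time (SPT order): [2, 6, 6, 8, 18, 20, 20]
Compute completion times sequentially:
  Job 1: processing = 2, completes at 2
  Job 2: processing = 6, completes at 8
  Job 3: processing = 6, completes at 14
  Job 4: processing = 8, completes at 22
  Job 5: processing = 18, completes at 40
  Job 6: processing = 20, completes at 60
  Job 7: processing = 20, completes at 80
Sum of completion times = 226
Average completion time = 226/7 = 32.2857

32.2857


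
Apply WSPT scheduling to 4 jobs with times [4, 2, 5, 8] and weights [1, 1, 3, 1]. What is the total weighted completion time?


Compute p/w ratios and sort ascending (WSPT): [(5, 3), (2, 1), (4, 1), (8, 1)]
Compute weighted completion times:
  Job (p=5,w=3): C=5, w*C=3*5=15
  Job (p=2,w=1): C=7, w*C=1*7=7
  Job (p=4,w=1): C=11, w*C=1*11=11
  Job (p=8,w=1): C=19, w*C=1*19=19
Total weighted completion time = 52

52


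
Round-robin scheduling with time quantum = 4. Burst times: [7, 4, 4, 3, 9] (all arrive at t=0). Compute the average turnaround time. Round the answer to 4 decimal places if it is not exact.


Time quantum = 4
Execution trace:
  J1 runs 4 units, time = 4
  J2 runs 4 units, time = 8
  J3 runs 4 units, time = 12
  J4 runs 3 units, time = 15
  J5 runs 4 units, time = 19
  J1 runs 3 units, time = 22
  J5 runs 4 units, time = 26
  J5 runs 1 units, time = 27
Finish times: [22, 8, 12, 15, 27]
Average turnaround = 84/5 = 16.8

16.8


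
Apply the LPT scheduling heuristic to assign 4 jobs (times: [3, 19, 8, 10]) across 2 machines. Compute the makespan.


Sort jobs in decreasing order (LPT): [19, 10, 8, 3]
Assign each job to the least loaded machine:
  Machine 1: jobs [19], load = 19
  Machine 2: jobs [10, 8, 3], load = 21
Makespan = max load = 21

21


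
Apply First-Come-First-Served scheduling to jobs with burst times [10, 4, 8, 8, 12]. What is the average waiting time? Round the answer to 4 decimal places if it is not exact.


FCFS order (as given): [10, 4, 8, 8, 12]
Waiting times:
  Job 1: wait = 0
  Job 2: wait = 10
  Job 3: wait = 14
  Job 4: wait = 22
  Job 5: wait = 30
Sum of waiting times = 76
Average waiting time = 76/5 = 15.2

15.2


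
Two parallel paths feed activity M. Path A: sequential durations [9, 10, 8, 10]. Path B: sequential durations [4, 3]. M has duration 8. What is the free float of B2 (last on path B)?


ES(B2) = sum of predecessors on chain B = 4
EF(B2) = ES + duration = 4 + 3 = 7
Successor of B2 is M. ES(M) = max(sum(A), sum(B)) = max(37, 7) = 37
Free float = ES(successor) - EF(current) = 37 - 7 = 30

30


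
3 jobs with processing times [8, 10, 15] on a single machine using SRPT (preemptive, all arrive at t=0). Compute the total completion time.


Since all jobs arrive at t=0, SRPT equals SPT ordering.
SPT order: [8, 10, 15]
Completion times:
  Job 1: p=8, C=8
  Job 2: p=10, C=18
  Job 3: p=15, C=33
Total completion time = 8 + 18 + 33 = 59

59


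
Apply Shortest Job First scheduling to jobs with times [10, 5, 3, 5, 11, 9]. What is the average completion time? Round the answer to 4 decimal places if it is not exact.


SJF order (ascending): [3, 5, 5, 9, 10, 11]
Completion times:
  Job 1: burst=3, C=3
  Job 2: burst=5, C=8
  Job 3: burst=5, C=13
  Job 4: burst=9, C=22
  Job 5: burst=10, C=32
  Job 6: burst=11, C=43
Average completion = 121/6 = 20.1667

20.1667


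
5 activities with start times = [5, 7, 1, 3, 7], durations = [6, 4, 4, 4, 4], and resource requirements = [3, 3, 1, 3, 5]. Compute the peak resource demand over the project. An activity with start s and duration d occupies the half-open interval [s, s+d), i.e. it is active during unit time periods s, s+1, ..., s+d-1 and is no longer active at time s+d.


Each activity i is active on [start_i, start_i + duration_i).
Compute total resource usage per time slot:
  t=0: active resources = [], total = 0
  t=1: active resources = [1], total = 1
  t=2: active resources = [1], total = 1
  t=3: active resources = [1, 3], total = 4
  t=4: active resources = [1, 3], total = 4
  t=5: active resources = [3, 3], total = 6
  t=6: active resources = [3, 3], total = 6
  t=7: active resources = [3, 3, 5], total = 11
  t=8: active resources = [3, 3, 5], total = 11
  t=9: active resources = [3, 3, 5], total = 11
  t=10: active resources = [3, 3, 5], total = 11
Peak resource demand = 11

11


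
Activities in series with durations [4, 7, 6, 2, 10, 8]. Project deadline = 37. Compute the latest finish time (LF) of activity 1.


LF(activity 1) = deadline - sum of successor durations
Successors: activities 2 through 6 with durations [7, 6, 2, 10, 8]
Sum of successor durations = 33
LF = 37 - 33 = 4

4


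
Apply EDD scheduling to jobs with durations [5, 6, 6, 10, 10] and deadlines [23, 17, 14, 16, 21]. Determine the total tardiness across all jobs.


Sort by due date (EDD order): [(6, 14), (10, 16), (6, 17), (10, 21), (5, 23)]
Compute completion times and tardiness:
  Job 1: p=6, d=14, C=6, tardiness=max(0,6-14)=0
  Job 2: p=10, d=16, C=16, tardiness=max(0,16-16)=0
  Job 3: p=6, d=17, C=22, tardiness=max(0,22-17)=5
  Job 4: p=10, d=21, C=32, tardiness=max(0,32-21)=11
  Job 5: p=5, d=23, C=37, tardiness=max(0,37-23)=14
Total tardiness = 30

30


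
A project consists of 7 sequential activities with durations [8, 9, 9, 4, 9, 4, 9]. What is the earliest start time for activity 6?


Activity 6 starts after activities 1 through 5 complete.
Predecessor durations: [8, 9, 9, 4, 9]
ES = 8 + 9 + 9 + 4 + 9 = 39

39


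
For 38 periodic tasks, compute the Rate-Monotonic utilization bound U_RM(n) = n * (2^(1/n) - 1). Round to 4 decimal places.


Compute 2^(1/38) = 1.0184080933
Subtract 1: 1.0184080933 - 1 = 0.0184080933
Multiply by n: 38 * 0.0184080933 = 0.6995075454
Round to 4 dp: 0.6995

0.6995


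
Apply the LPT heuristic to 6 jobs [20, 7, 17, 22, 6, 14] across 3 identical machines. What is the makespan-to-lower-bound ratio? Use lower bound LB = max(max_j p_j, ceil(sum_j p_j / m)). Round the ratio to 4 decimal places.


LPT order: [22, 20, 17, 14, 7, 6]
Machine loads after assignment: [28, 27, 31]
LPT makespan = 31
Lower bound = max(max_job, ceil(total/3)) = max(22, 29) = 29
Ratio = 31 / 29 = 1.069

1.069


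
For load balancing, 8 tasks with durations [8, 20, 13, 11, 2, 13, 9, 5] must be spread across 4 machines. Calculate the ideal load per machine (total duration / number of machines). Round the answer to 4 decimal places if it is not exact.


Total processing time = 8 + 20 + 13 + 11 + 2 + 13 + 9 + 5 = 81
Number of machines = 4
Ideal balanced load = 81 / 4 = 20.25

20.25


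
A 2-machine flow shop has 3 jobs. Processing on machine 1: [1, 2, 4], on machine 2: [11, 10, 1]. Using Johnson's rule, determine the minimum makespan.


Apply Johnson's rule:
  Group 1 (a <= b): [(1, 1, 11), (2, 2, 10)]
  Group 2 (a > b): [(3, 4, 1)]
Optimal job order: [1, 2, 3]
Schedule:
  Job 1: M1 done at 1, M2 done at 12
  Job 2: M1 done at 3, M2 done at 22
  Job 3: M1 done at 7, M2 done at 23
Makespan = 23

23


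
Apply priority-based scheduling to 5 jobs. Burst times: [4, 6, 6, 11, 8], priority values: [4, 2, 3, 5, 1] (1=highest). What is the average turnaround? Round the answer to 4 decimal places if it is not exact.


Sort by priority (ascending = highest first):
Order: [(1, 8), (2, 6), (3, 6), (4, 4), (5, 11)]
Completion times:
  Priority 1, burst=8, C=8
  Priority 2, burst=6, C=14
  Priority 3, burst=6, C=20
  Priority 4, burst=4, C=24
  Priority 5, burst=11, C=35
Average turnaround = 101/5 = 20.2

20.2


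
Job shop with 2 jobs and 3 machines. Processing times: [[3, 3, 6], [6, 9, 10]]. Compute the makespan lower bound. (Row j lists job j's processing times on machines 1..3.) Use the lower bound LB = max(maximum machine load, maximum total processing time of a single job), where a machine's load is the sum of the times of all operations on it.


Machine loads:
  Machine 1: 3 + 6 = 9
  Machine 2: 3 + 9 = 12
  Machine 3: 6 + 10 = 16
Max machine load = 16
Job totals:
  Job 1: 12
  Job 2: 25
Max job total = 25
Lower bound = max(16, 25) = 25

25


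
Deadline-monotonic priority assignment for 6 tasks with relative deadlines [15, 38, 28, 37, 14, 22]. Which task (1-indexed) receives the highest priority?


Sort tasks by relative deadline (ascending):
  Task 5: deadline = 14
  Task 1: deadline = 15
  Task 6: deadline = 22
  Task 3: deadline = 28
  Task 4: deadline = 37
  Task 2: deadline = 38
Priority order (highest first): [5, 1, 6, 3, 4, 2]
Highest priority task = 5

5


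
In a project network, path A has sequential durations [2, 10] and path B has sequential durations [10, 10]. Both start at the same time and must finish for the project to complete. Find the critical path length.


Path A total = 2 + 10 = 12
Path B total = 10 + 10 = 20
Critical path = longest path = max(12, 20) = 20

20


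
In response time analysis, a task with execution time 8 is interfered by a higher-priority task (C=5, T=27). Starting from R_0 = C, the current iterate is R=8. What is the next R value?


R_next = C + ceil(R_prev / T_hp) * C_hp
ceil(8 / 27) = ceil(0.2963) = 1
Interference = 1 * 5 = 5
R_next = 8 + 5 = 13

13


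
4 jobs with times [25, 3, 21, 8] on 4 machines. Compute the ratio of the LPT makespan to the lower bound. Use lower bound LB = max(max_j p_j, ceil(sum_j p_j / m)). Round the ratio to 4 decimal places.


LPT order: [25, 21, 8, 3]
Machine loads after assignment: [25, 21, 8, 3]
LPT makespan = 25
Lower bound = max(max_job, ceil(total/4)) = max(25, 15) = 25
Ratio = 25 / 25 = 1.0

1.0


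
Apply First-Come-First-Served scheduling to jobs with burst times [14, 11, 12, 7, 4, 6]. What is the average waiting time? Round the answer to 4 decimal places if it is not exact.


FCFS order (as given): [14, 11, 12, 7, 4, 6]
Waiting times:
  Job 1: wait = 0
  Job 2: wait = 14
  Job 3: wait = 25
  Job 4: wait = 37
  Job 5: wait = 44
  Job 6: wait = 48
Sum of waiting times = 168
Average waiting time = 168/6 = 28.0

28.0


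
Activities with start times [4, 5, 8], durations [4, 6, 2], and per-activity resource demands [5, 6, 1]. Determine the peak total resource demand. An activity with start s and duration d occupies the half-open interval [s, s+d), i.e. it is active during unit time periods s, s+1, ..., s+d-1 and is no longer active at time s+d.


Each activity i is active on [start_i, start_i + duration_i).
Compute total resource usage per time slot:
  t=0: active resources = [], total = 0
  t=1: active resources = [], total = 0
  t=2: active resources = [], total = 0
  t=3: active resources = [], total = 0
  t=4: active resources = [5], total = 5
  t=5: active resources = [5, 6], total = 11
  t=6: active resources = [5, 6], total = 11
  t=7: active resources = [5, 6], total = 11
  t=8: active resources = [6, 1], total = 7
  t=9: active resources = [6, 1], total = 7
  t=10: active resources = [6], total = 6
Peak resource demand = 11

11


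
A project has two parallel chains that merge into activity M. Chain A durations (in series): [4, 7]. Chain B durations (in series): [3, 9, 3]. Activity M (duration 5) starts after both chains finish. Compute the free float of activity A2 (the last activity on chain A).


ES(A2) = sum of predecessors on chain A = 4
EF(A2) = ES + duration = 4 + 7 = 11
Successor of A2 is M. ES(M) = max(sum(A), sum(B)) = max(11, 15) = 15
Free float = ES(successor) - EF(current) = 15 - 11 = 4

4


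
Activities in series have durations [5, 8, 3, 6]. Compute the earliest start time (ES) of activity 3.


Activity 3 starts after activities 1 through 2 complete.
Predecessor durations: [5, 8]
ES = 5 + 8 = 13

13


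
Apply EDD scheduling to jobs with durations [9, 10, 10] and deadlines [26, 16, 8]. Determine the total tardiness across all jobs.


Sort by due date (EDD order): [(10, 8), (10, 16), (9, 26)]
Compute completion times and tardiness:
  Job 1: p=10, d=8, C=10, tardiness=max(0,10-8)=2
  Job 2: p=10, d=16, C=20, tardiness=max(0,20-16)=4
  Job 3: p=9, d=26, C=29, tardiness=max(0,29-26)=3
Total tardiness = 9

9


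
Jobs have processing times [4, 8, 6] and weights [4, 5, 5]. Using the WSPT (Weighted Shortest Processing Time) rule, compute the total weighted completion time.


Compute p/w ratios and sort ascending (WSPT): [(4, 4), (6, 5), (8, 5)]
Compute weighted completion times:
  Job (p=4,w=4): C=4, w*C=4*4=16
  Job (p=6,w=5): C=10, w*C=5*10=50
  Job (p=8,w=5): C=18, w*C=5*18=90
Total weighted completion time = 156

156


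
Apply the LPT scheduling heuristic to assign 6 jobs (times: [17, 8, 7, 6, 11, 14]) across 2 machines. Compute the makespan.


Sort jobs in decreasing order (LPT): [17, 14, 11, 8, 7, 6]
Assign each job to the least loaded machine:
  Machine 1: jobs [17, 8, 7], load = 32
  Machine 2: jobs [14, 11, 6], load = 31
Makespan = max load = 32

32


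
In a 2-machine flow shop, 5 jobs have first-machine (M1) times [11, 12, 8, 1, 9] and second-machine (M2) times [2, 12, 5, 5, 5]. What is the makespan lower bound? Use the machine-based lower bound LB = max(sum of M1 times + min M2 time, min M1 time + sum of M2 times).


LB1 = sum(M1 times) + min(M2 times) = 41 + 2 = 43
LB2 = min(M1 times) + sum(M2 times) = 1 + 29 = 30
Lower bound = max(LB1, LB2) = max(43, 30) = 43

43


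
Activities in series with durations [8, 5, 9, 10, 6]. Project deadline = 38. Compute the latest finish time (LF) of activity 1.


LF(activity 1) = deadline - sum of successor durations
Successors: activities 2 through 5 with durations [5, 9, 10, 6]
Sum of successor durations = 30
LF = 38 - 30 = 8

8


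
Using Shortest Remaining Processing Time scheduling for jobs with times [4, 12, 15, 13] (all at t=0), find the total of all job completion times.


Since all jobs arrive at t=0, SRPT equals SPT ordering.
SPT order: [4, 12, 13, 15]
Completion times:
  Job 1: p=4, C=4
  Job 2: p=12, C=16
  Job 3: p=13, C=29
  Job 4: p=15, C=44
Total completion time = 4 + 16 + 29 + 44 = 93

93


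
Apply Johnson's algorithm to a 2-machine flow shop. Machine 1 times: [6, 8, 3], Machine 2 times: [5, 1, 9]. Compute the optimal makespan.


Apply Johnson's rule:
  Group 1 (a <= b): [(3, 3, 9)]
  Group 2 (a > b): [(1, 6, 5), (2, 8, 1)]
Optimal job order: [3, 1, 2]
Schedule:
  Job 3: M1 done at 3, M2 done at 12
  Job 1: M1 done at 9, M2 done at 17
  Job 2: M1 done at 17, M2 done at 18
Makespan = 18

18


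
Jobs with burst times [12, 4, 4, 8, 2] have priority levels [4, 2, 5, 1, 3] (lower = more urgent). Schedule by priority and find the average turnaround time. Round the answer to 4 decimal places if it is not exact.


Sort by priority (ascending = highest first):
Order: [(1, 8), (2, 4), (3, 2), (4, 12), (5, 4)]
Completion times:
  Priority 1, burst=8, C=8
  Priority 2, burst=4, C=12
  Priority 3, burst=2, C=14
  Priority 4, burst=12, C=26
  Priority 5, burst=4, C=30
Average turnaround = 90/5 = 18.0

18.0


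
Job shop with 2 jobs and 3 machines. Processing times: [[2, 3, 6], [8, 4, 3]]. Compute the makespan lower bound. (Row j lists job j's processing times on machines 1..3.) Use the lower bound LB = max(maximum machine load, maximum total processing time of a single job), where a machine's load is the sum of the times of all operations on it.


Machine loads:
  Machine 1: 2 + 8 = 10
  Machine 2: 3 + 4 = 7
  Machine 3: 6 + 3 = 9
Max machine load = 10
Job totals:
  Job 1: 11
  Job 2: 15
Max job total = 15
Lower bound = max(10, 15) = 15

15


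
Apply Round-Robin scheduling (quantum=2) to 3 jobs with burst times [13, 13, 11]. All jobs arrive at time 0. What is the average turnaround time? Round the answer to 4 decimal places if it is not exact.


Time quantum = 2
Execution trace:
  J1 runs 2 units, time = 2
  J2 runs 2 units, time = 4
  J3 runs 2 units, time = 6
  J1 runs 2 units, time = 8
  J2 runs 2 units, time = 10
  J3 runs 2 units, time = 12
  J1 runs 2 units, time = 14
  J2 runs 2 units, time = 16
  J3 runs 2 units, time = 18
  J1 runs 2 units, time = 20
  J2 runs 2 units, time = 22
  J3 runs 2 units, time = 24
  J1 runs 2 units, time = 26
  J2 runs 2 units, time = 28
  J3 runs 2 units, time = 30
  J1 runs 2 units, time = 32
  J2 runs 2 units, time = 34
  J3 runs 1 units, time = 35
  J1 runs 1 units, time = 36
  J2 runs 1 units, time = 37
Finish times: [36, 37, 35]
Average turnaround = 108/3 = 36.0

36.0


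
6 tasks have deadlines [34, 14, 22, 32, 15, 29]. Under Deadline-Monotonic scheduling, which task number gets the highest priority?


Sort tasks by relative deadline (ascending):
  Task 2: deadline = 14
  Task 5: deadline = 15
  Task 3: deadline = 22
  Task 6: deadline = 29
  Task 4: deadline = 32
  Task 1: deadline = 34
Priority order (highest first): [2, 5, 3, 6, 4, 1]
Highest priority task = 2

2


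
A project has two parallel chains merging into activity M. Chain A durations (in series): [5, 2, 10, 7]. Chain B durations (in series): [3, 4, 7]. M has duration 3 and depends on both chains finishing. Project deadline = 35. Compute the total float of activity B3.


Forward pass: ES(B3) = sum of predecessors on chain B = 7
EF = ES + duration = 7 + 7 = 14
Backward pass: LF(M) = deadline = 35; LS(M) = 35 - 3 = 32
LF(B3) = LS(M) - sum(successors on chain B) = 32 - 0 = 32
LS = LF - duration = 32 - 7 = 25
Total float = LS - ES = 25 - 7 = 18

18


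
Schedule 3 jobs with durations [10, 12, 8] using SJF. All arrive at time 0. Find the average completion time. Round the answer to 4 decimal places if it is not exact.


SJF order (ascending): [8, 10, 12]
Completion times:
  Job 1: burst=8, C=8
  Job 2: burst=10, C=18
  Job 3: burst=12, C=30
Average completion = 56/3 = 18.6667

18.6667


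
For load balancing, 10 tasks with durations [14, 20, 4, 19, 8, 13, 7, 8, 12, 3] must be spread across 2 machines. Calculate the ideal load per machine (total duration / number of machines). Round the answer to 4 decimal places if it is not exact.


Total processing time = 14 + 20 + 4 + 19 + 8 + 13 + 7 + 8 + 12 + 3 = 108
Number of machines = 2
Ideal balanced load = 108 / 2 = 54.0

54.0


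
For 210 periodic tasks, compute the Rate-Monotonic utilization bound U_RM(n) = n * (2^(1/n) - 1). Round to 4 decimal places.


Compute 2^(1/210) = 1.0033061542
Subtract 1: 1.0033061542 - 1 = 0.0033061542
Multiply by n: 210 * 0.0033061542 = 0.6942923820
Round to 4 dp: 0.6943

0.6943


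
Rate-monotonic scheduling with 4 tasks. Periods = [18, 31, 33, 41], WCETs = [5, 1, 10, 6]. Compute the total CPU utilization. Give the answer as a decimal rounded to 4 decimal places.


Compute individual utilizations (exact fractions):
  Task 1: C/T = 5/18 (approx. 0.2778)
  Task 2: C/T = 1/31 (approx. 0.0323)
  Task 3: C/T = 10/33 (approx. 0.303)
  Task 4: C/T = 6/41 (approx. 0.1463)
Total utilization U = 5/18 + 1/31 + 10/33 + 6/41 = 191111/251658
Rounded to 4 decimal places: U = 0.7594
RM (Liu & Layland) bound for 4 tasks = 0.756828; compare with U = 191111/251658 (approx. 0.759408)
bound < U <= 1, so the RM sufficient condition is not met (inconclusive; an exact test such as response-time analysis is needed).

0.7594


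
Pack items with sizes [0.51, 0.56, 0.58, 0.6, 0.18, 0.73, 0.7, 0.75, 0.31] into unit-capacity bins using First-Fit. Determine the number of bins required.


Place items sequentially using First-Fit:
  Item 0.51 -> new Bin 1
  Item 0.56 -> new Bin 2
  Item 0.58 -> new Bin 3
  Item 0.6 -> new Bin 4
  Item 0.18 -> Bin 1 (now 0.69)
  Item 0.73 -> new Bin 5
  Item 0.7 -> new Bin 6
  Item 0.75 -> new Bin 7
  Item 0.31 -> Bin 1 (now 1.0)
Total bins used = 7

7


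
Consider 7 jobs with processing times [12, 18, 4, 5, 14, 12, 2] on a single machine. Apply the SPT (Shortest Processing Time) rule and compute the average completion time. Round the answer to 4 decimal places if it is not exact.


Sort jobs by processing time (SPT order): [2, 4, 5, 12, 12, 14, 18]
Compute completion times sequentially:
  Job 1: processing = 2, completes at 2
  Job 2: processing = 4, completes at 6
  Job 3: processing = 5, completes at 11
  Job 4: processing = 12, completes at 23
  Job 5: processing = 12, completes at 35
  Job 6: processing = 14, completes at 49
  Job 7: processing = 18, completes at 67
Sum of completion times = 193
Average completion time = 193/7 = 27.5714

27.5714


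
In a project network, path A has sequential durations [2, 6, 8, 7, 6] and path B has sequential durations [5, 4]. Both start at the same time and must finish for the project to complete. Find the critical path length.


Path A total = 2 + 6 + 8 + 7 + 6 = 29
Path B total = 5 + 4 = 9
Critical path = longest path = max(29, 9) = 29

29


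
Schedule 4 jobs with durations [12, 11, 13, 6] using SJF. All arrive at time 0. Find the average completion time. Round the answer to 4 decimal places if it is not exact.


SJF order (ascending): [6, 11, 12, 13]
Completion times:
  Job 1: burst=6, C=6
  Job 2: burst=11, C=17
  Job 3: burst=12, C=29
  Job 4: burst=13, C=42
Average completion = 94/4 = 23.5

23.5


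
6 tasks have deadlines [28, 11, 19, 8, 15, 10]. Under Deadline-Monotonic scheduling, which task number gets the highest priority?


Sort tasks by relative deadline (ascending):
  Task 4: deadline = 8
  Task 6: deadline = 10
  Task 2: deadline = 11
  Task 5: deadline = 15
  Task 3: deadline = 19
  Task 1: deadline = 28
Priority order (highest first): [4, 6, 2, 5, 3, 1]
Highest priority task = 4

4
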